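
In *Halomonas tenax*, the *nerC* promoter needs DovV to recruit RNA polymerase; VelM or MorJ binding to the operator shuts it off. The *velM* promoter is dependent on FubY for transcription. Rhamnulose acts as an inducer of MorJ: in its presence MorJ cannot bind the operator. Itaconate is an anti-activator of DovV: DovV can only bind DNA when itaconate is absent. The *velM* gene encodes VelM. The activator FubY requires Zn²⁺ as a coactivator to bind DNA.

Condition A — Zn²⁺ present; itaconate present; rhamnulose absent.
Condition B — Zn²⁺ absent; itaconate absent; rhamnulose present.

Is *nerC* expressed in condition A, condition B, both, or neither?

B only

Condition A:
Zn²⁺ is present, so FubY is active.
No repressor is bound and FubY is active, so *velM* is transcribed.
So VelM is produced and active.
Itaconate is present, so DovV is inactive.
Rhamnulose is absent, so MorJ is active.
With repressor VelM bound, *nerC* is not transcribed.
→ *nerC* is OFF in A.
Condition B:
Zn²⁺ is absent, so FubY is inactive.
Required activator FubY is absent, so *velM* is not transcribed.
So VelM is not produced.
Itaconate is absent, so DovV is active.
Rhamnulose is present, so MorJ is inactive.
No repressor is bound and DovV is active, so *nerC* is transcribed.
→ *nerC* is ON in B.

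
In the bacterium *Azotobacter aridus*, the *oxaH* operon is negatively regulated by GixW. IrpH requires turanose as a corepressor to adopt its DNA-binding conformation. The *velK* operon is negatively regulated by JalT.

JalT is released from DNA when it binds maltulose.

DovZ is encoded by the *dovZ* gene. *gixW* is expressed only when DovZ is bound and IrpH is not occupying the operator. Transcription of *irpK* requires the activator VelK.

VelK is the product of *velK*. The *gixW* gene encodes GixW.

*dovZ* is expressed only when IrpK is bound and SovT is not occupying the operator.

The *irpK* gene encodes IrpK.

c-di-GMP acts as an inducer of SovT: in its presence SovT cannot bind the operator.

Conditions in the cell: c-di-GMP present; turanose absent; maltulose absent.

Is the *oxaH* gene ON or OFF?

ON

Maltulose is absent, so JalT is active.
With repressor JalT bound, *velK* is not transcribed.
So VelK is not produced.
Required activator VelK is absent, so *irpK* is not transcribed.
So IrpK is not produced.
c-di-GMP is present, so SovT is inactive.
Required activator IrpK is absent, so *dovZ* is not transcribed.
So DovZ is not produced.
Turanose is absent, so IrpH is inactive.
Required activator DovZ is absent, so *gixW* is not transcribed.
So GixW is not produced.
With no repressor bound, *oxaH* is transcribed.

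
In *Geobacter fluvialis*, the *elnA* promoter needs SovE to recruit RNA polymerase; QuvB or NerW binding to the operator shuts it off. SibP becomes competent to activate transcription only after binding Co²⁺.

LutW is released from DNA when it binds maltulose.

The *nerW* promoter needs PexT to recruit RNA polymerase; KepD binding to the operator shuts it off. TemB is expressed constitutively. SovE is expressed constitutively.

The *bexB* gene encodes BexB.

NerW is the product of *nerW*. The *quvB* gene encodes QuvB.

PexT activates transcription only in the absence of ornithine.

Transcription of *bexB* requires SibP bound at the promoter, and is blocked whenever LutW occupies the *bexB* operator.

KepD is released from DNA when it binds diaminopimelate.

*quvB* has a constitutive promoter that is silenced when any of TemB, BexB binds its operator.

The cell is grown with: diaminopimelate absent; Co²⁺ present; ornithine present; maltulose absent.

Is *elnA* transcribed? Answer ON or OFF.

ON

TemB is produced constitutively and is active.
Maltulose is absent, so LutW is active.
Co²⁺ is present, so SibP is active.
With repressor LutW bound, *bexB* is not transcribed.
So BexB is not produced.
With repressor TemB bound, *quvB* is not transcribed.
So QuvB is not produced.
SovE is produced constitutively and is active.
Ornithine is present, so PexT is inactive.
Diaminopimelate is absent, so KepD is active.
With repressor KepD bound, *nerW* is not transcribed.
So NerW is not produced.
No repressor is bound and SovE is active, so *elnA* is transcribed.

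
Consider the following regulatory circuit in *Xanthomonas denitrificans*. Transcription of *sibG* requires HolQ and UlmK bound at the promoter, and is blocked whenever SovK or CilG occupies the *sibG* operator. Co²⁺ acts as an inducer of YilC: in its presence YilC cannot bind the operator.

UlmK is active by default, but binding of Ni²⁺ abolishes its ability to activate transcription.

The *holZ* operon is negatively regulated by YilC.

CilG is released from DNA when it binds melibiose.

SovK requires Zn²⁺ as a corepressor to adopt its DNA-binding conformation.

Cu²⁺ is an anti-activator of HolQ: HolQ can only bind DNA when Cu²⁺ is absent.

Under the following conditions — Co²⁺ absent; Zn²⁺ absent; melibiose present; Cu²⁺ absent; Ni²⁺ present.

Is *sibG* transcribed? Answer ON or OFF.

OFF

Zn²⁺ is absent, so SovK is inactive.
Cu²⁺ is absent, so HolQ is active.
Ni²⁺ is present, so UlmK is inactive.
Melibiose is present, so CilG is inactive.
Required activator UlmK is absent, so *sibG* is not transcribed.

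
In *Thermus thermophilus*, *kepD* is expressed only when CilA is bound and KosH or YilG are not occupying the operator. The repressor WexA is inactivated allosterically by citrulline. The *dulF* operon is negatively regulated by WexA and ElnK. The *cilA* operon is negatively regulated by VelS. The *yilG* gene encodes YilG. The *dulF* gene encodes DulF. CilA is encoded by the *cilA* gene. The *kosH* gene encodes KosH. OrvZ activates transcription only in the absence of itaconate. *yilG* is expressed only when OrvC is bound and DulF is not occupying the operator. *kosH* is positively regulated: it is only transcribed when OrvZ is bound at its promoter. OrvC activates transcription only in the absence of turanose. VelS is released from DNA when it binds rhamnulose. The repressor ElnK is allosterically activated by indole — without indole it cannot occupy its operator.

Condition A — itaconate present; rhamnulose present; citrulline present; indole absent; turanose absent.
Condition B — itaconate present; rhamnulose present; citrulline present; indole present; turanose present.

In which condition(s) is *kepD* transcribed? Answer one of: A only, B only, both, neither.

Condition A:
Itaconate is present, so OrvZ is inactive.
Required activator OrvZ is absent, so *kosH* is not transcribed.
So KosH is not produced.
Rhamnulose is present, so VelS is inactive.
With no repressor bound, *cilA* is transcribed.
So CilA is produced and active.
Citrulline is present, so WexA is inactive.
Indole is absent, so ElnK is inactive.
With no repressor bound, *dulF* is transcribed.
So DulF is produced and active.
Turanose is absent, so OrvC is active.
With repressor DulF bound, *yilG* is not transcribed.
So YilG is not produced.
No repressor is bound and CilA is active, so *kepD* is transcribed.
→ *kepD* is ON in A.
Condition B:
Itaconate is present, so OrvZ is inactive.
Required activator OrvZ is absent, so *kosH* is not transcribed.
So KosH is not produced.
Rhamnulose is present, so VelS is inactive.
With no repressor bound, *cilA* is transcribed.
So CilA is produced and active.
Citrulline is present, so WexA is inactive.
Indole is present, so ElnK is active.
With repressor ElnK bound, *dulF* is not transcribed.
So DulF is not produced.
Turanose is present, so OrvC is inactive.
Required activator OrvC is absent, so *yilG* is not transcribed.
So YilG is not produced.
No repressor is bound and CilA is active, so *kepD* is transcribed.
→ *kepD* is ON in B.

both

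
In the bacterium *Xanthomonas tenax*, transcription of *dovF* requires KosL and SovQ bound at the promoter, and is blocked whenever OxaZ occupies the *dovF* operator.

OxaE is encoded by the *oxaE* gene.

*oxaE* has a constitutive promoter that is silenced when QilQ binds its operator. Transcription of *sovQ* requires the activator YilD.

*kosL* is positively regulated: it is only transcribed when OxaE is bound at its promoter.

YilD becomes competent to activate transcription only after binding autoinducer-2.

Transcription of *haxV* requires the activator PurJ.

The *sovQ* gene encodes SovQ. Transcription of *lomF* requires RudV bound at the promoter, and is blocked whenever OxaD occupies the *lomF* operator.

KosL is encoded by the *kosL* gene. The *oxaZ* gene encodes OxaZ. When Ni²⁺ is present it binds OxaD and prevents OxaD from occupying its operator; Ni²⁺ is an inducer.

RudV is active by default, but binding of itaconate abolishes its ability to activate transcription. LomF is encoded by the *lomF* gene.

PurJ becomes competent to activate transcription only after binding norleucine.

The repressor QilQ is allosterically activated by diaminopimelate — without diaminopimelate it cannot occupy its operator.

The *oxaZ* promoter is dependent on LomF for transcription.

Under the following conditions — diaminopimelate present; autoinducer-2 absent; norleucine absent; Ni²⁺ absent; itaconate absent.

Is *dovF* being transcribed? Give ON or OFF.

OFF

Diaminopimelate is present, so QilQ is active.
With repressor QilQ bound, *oxaE* is not transcribed.
So OxaE is not produced.
Required activator OxaE is absent, so *kosL* is not transcribed.
So KosL is not produced.
Ni²⁺ is absent, so OxaD is active.
Itaconate is absent, so RudV is active.
With repressor OxaD bound, *lomF* is not transcribed.
So LomF is not produced.
Required activator LomF is absent, so *oxaZ* is not transcribed.
So OxaZ is not produced.
Autoinducer-2 is absent, so YilD is inactive.
Required activator YilD is absent, so *sovQ* is not transcribed.
So SovQ is not produced.
Required activator KosL is absent, so *dovF* is not transcribed.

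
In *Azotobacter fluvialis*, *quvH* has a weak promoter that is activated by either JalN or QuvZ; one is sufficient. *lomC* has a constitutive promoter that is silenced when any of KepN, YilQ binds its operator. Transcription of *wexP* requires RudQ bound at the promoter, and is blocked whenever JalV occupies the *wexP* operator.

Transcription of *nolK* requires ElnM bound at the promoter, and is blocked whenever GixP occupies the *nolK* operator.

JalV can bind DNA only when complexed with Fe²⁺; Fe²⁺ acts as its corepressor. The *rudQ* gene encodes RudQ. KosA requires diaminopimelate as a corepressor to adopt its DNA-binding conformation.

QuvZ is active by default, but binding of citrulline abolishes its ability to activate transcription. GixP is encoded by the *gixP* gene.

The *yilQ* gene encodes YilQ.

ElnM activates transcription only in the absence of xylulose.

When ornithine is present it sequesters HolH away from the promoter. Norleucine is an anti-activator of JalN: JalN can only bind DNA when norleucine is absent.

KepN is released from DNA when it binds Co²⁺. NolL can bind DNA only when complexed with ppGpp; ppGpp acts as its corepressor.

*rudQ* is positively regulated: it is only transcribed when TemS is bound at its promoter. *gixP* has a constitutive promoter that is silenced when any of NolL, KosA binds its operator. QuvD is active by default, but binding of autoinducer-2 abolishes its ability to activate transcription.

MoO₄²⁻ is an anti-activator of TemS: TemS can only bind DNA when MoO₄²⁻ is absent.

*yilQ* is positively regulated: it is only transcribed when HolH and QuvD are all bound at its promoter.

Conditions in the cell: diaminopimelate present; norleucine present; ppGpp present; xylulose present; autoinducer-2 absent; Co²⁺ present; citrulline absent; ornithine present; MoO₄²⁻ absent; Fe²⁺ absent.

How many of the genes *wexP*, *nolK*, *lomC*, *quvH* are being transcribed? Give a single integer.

MoO₄²⁻ is absent, so TemS is active.
No repressor is bound and TemS is active, so *rudQ* is transcribed.
So RudQ is produced and active.
Fe²⁺ is absent, so JalV is inactive.
No repressor is bound and RudQ is active, so *wexP* is transcribed.
→ *wexP* is ON.
Xylulose is present, so ElnM is inactive.
ppGpp is present, so NolL is active.
Diaminopimelate is present, so KosA is active.
With repressor NolL bound, *gixP* is not transcribed.
So GixP is not produced.
Required activator ElnM is absent, so *nolK* is not transcribed.
→ *nolK* is OFF.
Co²⁺ is present, so KepN is inactive.
Ornithine is present, so HolH is inactive.
Autoinducer-2 is absent, so QuvD is active.
Required activator HolH is absent, so *yilQ* is not transcribed.
So YilQ is not produced.
With no repressor bound, *lomC* is transcribed.
→ *lomC* is ON.
Norleucine is present, so JalN is inactive.
Citrulline is absent, so QuvZ is active.
Activator QuvZ is present, so *quvH* is transcribed.
→ *quvH* is ON.
3 of the 4 genes are transcribed.

3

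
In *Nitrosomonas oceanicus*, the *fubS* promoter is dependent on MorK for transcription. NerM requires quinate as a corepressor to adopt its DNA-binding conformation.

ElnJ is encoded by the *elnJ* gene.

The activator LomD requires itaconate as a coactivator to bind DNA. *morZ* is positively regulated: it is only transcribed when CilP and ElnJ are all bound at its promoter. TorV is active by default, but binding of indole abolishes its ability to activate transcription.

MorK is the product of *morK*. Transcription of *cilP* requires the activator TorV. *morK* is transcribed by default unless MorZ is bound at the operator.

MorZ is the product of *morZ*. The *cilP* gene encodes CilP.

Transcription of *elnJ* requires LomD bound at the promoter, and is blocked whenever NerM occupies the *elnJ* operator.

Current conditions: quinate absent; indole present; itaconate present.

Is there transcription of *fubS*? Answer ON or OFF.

Indole is present, so TorV is inactive.
Required activator TorV is absent, so *cilP* is not transcribed.
So CilP is not produced.
Quinate is absent, so NerM is inactive.
Itaconate is present, so LomD is active.
No repressor is bound and LomD is active, so *elnJ* is transcribed.
So ElnJ is produced and active.
Required activator CilP is absent, so *morZ* is not transcribed.
So MorZ is not produced.
With no repressor bound, *morK* is transcribed.
So MorK is produced and active.
No repressor is bound and MorK is active, so *fubS* is transcribed.

ON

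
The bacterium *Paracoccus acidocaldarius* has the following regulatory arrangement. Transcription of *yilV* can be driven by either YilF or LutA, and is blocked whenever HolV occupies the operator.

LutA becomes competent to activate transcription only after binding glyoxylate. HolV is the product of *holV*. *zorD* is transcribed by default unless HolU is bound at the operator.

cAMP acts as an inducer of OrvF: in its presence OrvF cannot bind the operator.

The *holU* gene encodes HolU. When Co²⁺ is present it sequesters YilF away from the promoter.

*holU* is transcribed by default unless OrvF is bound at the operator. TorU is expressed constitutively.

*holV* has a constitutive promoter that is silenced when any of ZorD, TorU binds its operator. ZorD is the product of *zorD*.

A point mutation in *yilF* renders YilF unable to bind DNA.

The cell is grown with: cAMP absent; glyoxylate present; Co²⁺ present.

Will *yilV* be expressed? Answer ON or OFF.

ON

YilF is non-functional in this strain, so it has no effect.
cAMP is absent, so OrvF is active.
With repressor OrvF bound, *holU* is not transcribed.
So HolU is not produced.
With no repressor bound, *zorD* is transcribed.
So ZorD is produced and active.
TorU is produced constitutively and is active.
With repressor ZorD bound, *holV* is not transcribed.
So HolV is not produced.
Glyoxylate is present, so LutA is active.
Activator LutA is present, so *yilV* is transcribed.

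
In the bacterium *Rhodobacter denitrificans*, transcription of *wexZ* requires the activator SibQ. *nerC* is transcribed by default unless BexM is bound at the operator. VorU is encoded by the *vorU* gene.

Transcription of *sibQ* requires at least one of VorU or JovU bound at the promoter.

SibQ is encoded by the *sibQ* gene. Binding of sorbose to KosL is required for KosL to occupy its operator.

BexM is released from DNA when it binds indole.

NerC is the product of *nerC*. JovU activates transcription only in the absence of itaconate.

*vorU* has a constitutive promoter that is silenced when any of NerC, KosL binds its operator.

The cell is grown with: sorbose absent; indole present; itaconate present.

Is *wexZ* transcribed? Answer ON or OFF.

Indole is present, so BexM is inactive.
With no repressor bound, *nerC* is transcribed.
So NerC is produced and active.
Sorbose is absent, so KosL is inactive.
With repressor NerC bound, *vorU* is not transcribed.
So VorU is not produced.
Itaconate is present, so JovU is inactive.
No activator is available at the *sibQ* promoter, so *sibQ* is not transcribed.
So SibQ is not produced.
Required activator SibQ is absent, so *wexZ* is not transcribed.

OFF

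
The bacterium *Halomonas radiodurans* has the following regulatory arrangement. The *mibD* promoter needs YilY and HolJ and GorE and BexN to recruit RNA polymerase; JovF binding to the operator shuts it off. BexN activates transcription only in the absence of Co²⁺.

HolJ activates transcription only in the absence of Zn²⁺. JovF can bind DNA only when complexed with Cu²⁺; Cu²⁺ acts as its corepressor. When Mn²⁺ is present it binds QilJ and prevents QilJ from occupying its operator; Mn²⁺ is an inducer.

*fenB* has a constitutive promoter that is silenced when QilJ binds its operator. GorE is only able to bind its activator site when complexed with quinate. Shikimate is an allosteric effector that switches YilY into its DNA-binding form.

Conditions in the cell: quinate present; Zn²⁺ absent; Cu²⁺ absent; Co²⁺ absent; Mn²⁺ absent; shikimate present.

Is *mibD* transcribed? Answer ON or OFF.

Shikimate is present, so YilY is active.
Zn²⁺ is absent, so HolJ is active.
Quinate is present, so GorE is active.
Cu²⁺ is absent, so JovF is inactive.
Co²⁺ is absent, so BexN is active.
No repressor is bound and YilY and HolJ and GorE and BexN are active, so *mibD* is transcribed.

ON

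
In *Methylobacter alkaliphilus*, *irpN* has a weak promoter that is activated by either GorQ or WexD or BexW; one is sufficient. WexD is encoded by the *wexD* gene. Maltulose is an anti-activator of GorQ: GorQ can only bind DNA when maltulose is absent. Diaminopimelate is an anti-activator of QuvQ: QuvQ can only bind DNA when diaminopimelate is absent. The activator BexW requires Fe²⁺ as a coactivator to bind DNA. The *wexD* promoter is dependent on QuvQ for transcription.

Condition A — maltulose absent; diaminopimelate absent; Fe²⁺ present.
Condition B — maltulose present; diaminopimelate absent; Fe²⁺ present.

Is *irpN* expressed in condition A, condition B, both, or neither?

both

Condition A:
Maltulose is absent, so GorQ is active.
Diaminopimelate is absent, so QuvQ is active.
No repressor is bound and QuvQ is active, so *wexD* is transcribed.
So WexD is produced and active.
Fe²⁺ is present, so BexW is active.
Activator GorQ is present, so *irpN* is transcribed.
→ *irpN* is ON in A.
Condition B:
Maltulose is present, so GorQ is inactive.
Diaminopimelate is absent, so QuvQ is active.
No repressor is bound and QuvQ is active, so *wexD* is transcribed.
So WexD is produced and active.
Fe²⁺ is present, so BexW is active.
Activator WexD is present, so *irpN* is transcribed.
→ *irpN* is ON in B.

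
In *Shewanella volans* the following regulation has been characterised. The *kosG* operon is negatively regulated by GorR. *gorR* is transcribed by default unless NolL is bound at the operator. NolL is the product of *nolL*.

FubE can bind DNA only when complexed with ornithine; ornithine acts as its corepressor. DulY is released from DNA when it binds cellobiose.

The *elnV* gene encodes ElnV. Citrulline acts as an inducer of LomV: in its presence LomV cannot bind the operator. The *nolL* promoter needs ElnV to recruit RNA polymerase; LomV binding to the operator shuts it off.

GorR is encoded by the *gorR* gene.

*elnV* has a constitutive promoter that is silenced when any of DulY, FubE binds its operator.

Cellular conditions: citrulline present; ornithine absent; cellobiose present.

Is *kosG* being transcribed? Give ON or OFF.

Cellobiose is present, so DulY is inactive.
Ornithine is absent, so FubE is inactive.
With no repressor bound, *elnV* is transcribed.
So ElnV is produced and active.
Citrulline is present, so LomV is inactive.
No repressor is bound and ElnV is active, so *nolL* is transcribed.
So NolL is produced and active.
With repressor NolL bound, *gorR* is not transcribed.
So GorR is not produced.
With no repressor bound, *kosG* is transcribed.

ON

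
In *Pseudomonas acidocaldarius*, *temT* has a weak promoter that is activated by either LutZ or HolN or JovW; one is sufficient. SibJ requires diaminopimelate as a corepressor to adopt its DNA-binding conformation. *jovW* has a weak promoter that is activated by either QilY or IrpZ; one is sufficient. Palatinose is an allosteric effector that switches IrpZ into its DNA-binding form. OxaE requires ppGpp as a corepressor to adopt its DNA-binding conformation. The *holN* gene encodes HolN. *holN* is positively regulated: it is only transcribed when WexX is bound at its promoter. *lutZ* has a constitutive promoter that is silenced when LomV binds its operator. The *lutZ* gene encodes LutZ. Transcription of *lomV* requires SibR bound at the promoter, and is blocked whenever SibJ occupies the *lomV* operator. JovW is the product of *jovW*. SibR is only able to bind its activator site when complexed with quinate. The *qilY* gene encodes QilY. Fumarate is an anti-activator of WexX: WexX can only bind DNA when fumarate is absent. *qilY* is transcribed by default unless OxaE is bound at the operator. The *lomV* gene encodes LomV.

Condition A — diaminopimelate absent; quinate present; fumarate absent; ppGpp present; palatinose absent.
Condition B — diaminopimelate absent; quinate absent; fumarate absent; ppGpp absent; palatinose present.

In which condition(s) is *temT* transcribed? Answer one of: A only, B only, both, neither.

both

Condition A:
Diaminopimelate is absent, so SibJ is inactive.
Quinate is present, so SibR is active.
No repressor is bound and SibR is active, so *lomV* is transcribed.
So LomV is produced and active.
With repressor LomV bound, *lutZ* is not transcribed.
So LutZ is not produced.
Fumarate is absent, so WexX is active.
No repressor is bound and WexX is active, so *holN* is transcribed.
So HolN is produced and active.
ppGpp is present, so OxaE is active.
With repressor OxaE bound, *qilY* is not transcribed.
So QilY is not produced.
Palatinose is absent, so IrpZ is inactive.
No activator is available at the *jovW* promoter, so *jovW* is not transcribed.
So JovW is not produced.
Activator HolN is present, so *temT* is transcribed.
→ *temT* is ON in A.
Condition B:
Diaminopimelate is absent, so SibJ is inactive.
Quinate is absent, so SibR is inactive.
Required activator SibR is absent, so *lomV* is not transcribed.
So LomV is not produced.
With no repressor bound, *lutZ* is transcribed.
So LutZ is produced and active.
Fumarate is absent, so WexX is active.
No repressor is bound and WexX is active, so *holN* is transcribed.
So HolN is produced and active.
ppGpp is absent, so OxaE is inactive.
With no repressor bound, *qilY* is transcribed.
So QilY is produced and active.
Palatinose is present, so IrpZ is active.
Activator QilY is present, so *jovW* is transcribed.
So JovW is produced and active.
Activator LutZ is present, so *temT* is transcribed.
→ *temT* is ON in B.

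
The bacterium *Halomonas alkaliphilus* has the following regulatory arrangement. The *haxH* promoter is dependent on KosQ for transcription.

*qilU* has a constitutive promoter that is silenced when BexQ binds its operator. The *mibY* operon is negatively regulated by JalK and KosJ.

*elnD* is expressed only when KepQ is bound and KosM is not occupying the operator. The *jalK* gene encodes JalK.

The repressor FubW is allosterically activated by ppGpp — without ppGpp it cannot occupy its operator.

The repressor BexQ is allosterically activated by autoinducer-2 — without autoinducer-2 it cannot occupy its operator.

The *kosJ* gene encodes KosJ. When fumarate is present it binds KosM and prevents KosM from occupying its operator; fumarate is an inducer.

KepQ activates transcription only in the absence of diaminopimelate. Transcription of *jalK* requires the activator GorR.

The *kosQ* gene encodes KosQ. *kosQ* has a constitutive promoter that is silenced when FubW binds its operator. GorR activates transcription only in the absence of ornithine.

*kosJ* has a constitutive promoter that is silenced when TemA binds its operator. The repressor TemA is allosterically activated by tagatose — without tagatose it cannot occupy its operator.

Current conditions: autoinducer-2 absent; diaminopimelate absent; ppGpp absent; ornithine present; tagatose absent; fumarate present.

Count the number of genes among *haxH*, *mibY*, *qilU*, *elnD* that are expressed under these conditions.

3

ppGpp is absent, so FubW is inactive.
With no repressor bound, *kosQ* is transcribed.
So KosQ is produced and active.
No repressor is bound and KosQ is active, so *haxH* is transcribed.
→ *haxH* is ON.
Ornithine is present, so GorR is inactive.
Required activator GorR is absent, so *jalK* is not transcribed.
So JalK is not produced.
Tagatose is absent, so TemA is inactive.
With no repressor bound, *kosJ* is transcribed.
So KosJ is produced and active.
With repressor KosJ bound, *mibY* is not transcribed.
→ *mibY* is OFF.
Autoinducer-2 is absent, so BexQ is inactive.
With no repressor bound, *qilU* is transcribed.
→ *qilU* is ON.
Fumarate is present, so KosM is inactive.
Diaminopimelate is absent, so KepQ is active.
No repressor is bound and KepQ is active, so *elnD* is transcribed.
→ *elnD* is ON.
3 of the 4 genes are transcribed.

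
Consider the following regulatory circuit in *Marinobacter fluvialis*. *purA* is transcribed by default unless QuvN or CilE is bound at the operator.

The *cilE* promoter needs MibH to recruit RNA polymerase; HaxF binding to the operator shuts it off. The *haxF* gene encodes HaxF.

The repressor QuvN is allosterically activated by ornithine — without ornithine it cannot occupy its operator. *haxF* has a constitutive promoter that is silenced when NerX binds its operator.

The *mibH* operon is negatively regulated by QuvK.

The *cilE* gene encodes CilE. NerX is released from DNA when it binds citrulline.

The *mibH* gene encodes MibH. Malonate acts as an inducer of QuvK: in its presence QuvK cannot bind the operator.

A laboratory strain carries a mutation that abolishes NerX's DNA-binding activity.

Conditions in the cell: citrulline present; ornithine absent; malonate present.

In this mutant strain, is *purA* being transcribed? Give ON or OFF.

Ornithine is absent, so QuvN is inactive.
Malonate is present, so QuvK is inactive.
With no repressor bound, *mibH* is transcribed.
So MibH is produced and active.
NerX is non-functional in this strain, so it has no effect.
With no repressor bound, *haxF* is transcribed.
So HaxF is produced and active.
With repressor HaxF bound, *cilE* is not transcribed.
So CilE is not produced.
With no repressor bound, *purA* is transcribed.

ON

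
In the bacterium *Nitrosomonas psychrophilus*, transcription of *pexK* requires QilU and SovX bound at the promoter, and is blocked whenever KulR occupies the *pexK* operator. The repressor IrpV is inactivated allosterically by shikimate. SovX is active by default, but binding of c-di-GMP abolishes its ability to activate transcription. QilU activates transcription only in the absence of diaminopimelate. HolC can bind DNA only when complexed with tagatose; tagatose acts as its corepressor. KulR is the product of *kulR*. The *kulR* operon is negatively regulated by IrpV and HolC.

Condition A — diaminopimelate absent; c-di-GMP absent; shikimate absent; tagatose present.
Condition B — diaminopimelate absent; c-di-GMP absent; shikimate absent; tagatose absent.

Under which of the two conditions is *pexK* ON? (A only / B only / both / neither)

Condition A:
Diaminopimelate is absent, so QilU is active.
c-di-GMP is absent, so SovX is active.
Shikimate is absent, so IrpV is active.
Tagatose is present, so HolC is active.
With repressor IrpV bound, *kulR* is not transcribed.
So KulR is not produced.
No repressor is bound and QilU and SovX are active, so *pexK* is transcribed.
→ *pexK* is ON in A.
Condition B:
Diaminopimelate is absent, so QilU is active.
c-di-GMP is absent, so SovX is active.
Shikimate is absent, so IrpV is active.
Tagatose is absent, so HolC is inactive.
With repressor IrpV bound, *kulR* is not transcribed.
So KulR is not produced.
No repressor is bound and QilU and SovX are active, so *pexK* is transcribed.
→ *pexK* is ON in B.

both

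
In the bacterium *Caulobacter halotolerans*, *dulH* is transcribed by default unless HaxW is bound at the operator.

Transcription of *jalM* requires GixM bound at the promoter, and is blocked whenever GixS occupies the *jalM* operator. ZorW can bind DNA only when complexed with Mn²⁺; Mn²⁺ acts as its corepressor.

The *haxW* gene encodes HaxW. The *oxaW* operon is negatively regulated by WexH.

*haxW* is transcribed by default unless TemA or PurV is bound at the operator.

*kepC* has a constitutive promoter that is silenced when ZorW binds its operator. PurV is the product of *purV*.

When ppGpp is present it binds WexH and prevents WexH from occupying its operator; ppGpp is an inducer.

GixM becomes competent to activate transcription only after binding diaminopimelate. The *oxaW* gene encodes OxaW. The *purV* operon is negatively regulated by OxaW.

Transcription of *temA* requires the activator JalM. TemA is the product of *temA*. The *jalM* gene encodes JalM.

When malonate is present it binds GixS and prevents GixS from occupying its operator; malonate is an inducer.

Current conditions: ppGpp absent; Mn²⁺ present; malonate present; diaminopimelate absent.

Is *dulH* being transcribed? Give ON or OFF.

ON

Diaminopimelate is absent, so GixM is inactive.
Malonate is present, so GixS is inactive.
Required activator GixM is absent, so *jalM* is not transcribed.
So JalM is not produced.
Required activator JalM is absent, so *temA* is not transcribed.
So TemA is not produced.
ppGpp is absent, so WexH is active.
With repressor WexH bound, *oxaW* is not transcribed.
So OxaW is not produced.
With no repressor bound, *purV* is transcribed.
So PurV is produced and active.
With repressor PurV bound, *haxW* is not transcribed.
So HaxW is not produced.
With no repressor bound, *dulH* is transcribed.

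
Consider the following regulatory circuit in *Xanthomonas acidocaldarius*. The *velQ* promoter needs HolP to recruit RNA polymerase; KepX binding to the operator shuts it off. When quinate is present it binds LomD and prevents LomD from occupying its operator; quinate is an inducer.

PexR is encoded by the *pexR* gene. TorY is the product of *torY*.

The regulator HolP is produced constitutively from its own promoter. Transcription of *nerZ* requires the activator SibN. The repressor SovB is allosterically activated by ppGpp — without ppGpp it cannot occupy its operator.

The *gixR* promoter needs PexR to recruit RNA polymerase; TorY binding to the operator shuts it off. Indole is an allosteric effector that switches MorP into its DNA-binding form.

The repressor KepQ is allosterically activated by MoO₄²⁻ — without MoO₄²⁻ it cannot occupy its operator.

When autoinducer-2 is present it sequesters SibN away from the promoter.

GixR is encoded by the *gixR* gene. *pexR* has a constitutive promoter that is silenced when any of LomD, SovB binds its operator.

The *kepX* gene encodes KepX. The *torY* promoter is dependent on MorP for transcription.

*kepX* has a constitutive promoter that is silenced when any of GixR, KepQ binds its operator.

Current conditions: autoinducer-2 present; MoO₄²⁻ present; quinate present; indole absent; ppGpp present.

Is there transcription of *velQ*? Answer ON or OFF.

HolP is produced constitutively and is active.
Quinate is present, so LomD is inactive.
ppGpp is present, so SovB is active.
With repressor SovB bound, *pexR* is not transcribed.
So PexR is not produced.
Indole is absent, so MorP is inactive.
Required activator MorP is absent, so *torY* is not transcribed.
So TorY is not produced.
Required activator PexR is absent, so *gixR* is not transcribed.
So GixR is not produced.
MoO₄²⁻ is present, so KepQ is active.
With repressor KepQ bound, *kepX* is not transcribed.
So KepX is not produced.
No repressor is bound and HolP is active, so *velQ* is transcribed.

ON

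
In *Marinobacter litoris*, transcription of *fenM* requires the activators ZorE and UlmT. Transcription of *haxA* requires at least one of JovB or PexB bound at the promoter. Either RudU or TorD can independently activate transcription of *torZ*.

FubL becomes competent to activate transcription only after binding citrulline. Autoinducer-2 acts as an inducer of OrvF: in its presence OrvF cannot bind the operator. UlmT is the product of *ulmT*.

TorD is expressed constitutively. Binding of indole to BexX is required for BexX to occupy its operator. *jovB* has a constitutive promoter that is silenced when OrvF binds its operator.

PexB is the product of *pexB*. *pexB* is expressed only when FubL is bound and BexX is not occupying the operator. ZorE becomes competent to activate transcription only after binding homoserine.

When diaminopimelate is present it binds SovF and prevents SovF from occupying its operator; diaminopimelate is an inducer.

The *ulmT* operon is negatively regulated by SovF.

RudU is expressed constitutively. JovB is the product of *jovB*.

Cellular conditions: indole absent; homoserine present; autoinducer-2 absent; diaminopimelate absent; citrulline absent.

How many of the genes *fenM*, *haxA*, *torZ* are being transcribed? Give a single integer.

Homoserine is present, so ZorE is active.
Diaminopimelate is absent, so SovF is active.
With repressor SovF bound, *ulmT* is not transcribed.
So UlmT is not produced.
Required activator UlmT is absent, so *fenM* is not transcribed.
→ *fenM* is OFF.
Autoinducer-2 is absent, so OrvF is active.
With repressor OrvF bound, *jovB* is not transcribed.
So JovB is not produced.
Citrulline is absent, so FubL is inactive.
Indole is absent, so BexX is inactive.
Required activator FubL is absent, so *pexB* is not transcribed.
So PexB is not produced.
No activator is available at the *haxA* promoter, so *haxA* is not transcribed.
→ *haxA* is OFF.
RudU is produced constitutively and is active.
TorD is produced constitutively and is active.
Activator RudU is present, so *torZ* is transcribed.
→ *torZ* is ON.
1 of the 3 genes is transcribed.

1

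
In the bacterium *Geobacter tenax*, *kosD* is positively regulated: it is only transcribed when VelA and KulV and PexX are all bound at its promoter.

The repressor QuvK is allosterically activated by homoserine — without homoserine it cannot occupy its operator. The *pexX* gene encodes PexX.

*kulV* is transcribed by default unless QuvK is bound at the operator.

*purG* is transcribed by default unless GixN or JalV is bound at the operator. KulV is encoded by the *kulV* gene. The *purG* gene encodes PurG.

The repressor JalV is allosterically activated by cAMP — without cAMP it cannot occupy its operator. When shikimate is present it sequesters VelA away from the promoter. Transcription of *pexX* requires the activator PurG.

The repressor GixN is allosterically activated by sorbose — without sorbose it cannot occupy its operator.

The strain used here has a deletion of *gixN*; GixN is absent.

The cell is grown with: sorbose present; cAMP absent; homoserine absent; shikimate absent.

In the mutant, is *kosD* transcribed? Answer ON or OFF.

ON

Shikimate is absent, so VelA is active.
Homoserine is absent, so QuvK is inactive.
With no repressor bound, *kulV* is transcribed.
So KulV is produced and active.
GixN is non-functional in this strain, so it has no effect.
cAMP is absent, so JalV is inactive.
With no repressor bound, *purG* is transcribed.
So PurG is produced and active.
No repressor is bound and PurG is active, so *pexX* is transcribed.
So PexX is produced and active.
No repressor is bound and VelA and KulV and PexX are active, so *kosD* is transcribed.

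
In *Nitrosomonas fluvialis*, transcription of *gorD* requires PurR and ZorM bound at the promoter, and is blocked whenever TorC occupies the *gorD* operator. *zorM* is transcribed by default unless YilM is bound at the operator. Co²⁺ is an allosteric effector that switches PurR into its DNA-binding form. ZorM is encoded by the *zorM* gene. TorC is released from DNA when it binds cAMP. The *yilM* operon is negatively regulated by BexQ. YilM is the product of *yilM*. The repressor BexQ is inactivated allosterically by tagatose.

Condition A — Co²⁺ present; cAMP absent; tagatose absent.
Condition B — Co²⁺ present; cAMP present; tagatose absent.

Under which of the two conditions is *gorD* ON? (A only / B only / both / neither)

B only

Condition A:
Co²⁺ is present, so PurR is active.
cAMP is absent, so TorC is active.
Tagatose is absent, so BexQ is active.
With repressor BexQ bound, *yilM* is not transcribed.
So YilM is not produced.
With no repressor bound, *zorM* is transcribed.
So ZorM is produced and active.
With repressor TorC bound, *gorD* is not transcribed.
→ *gorD* is OFF in A.
Condition B:
Co²⁺ is present, so PurR is active.
cAMP is present, so TorC is inactive.
Tagatose is absent, so BexQ is active.
With repressor BexQ bound, *yilM* is not transcribed.
So YilM is not produced.
With no repressor bound, *zorM* is transcribed.
So ZorM is produced and active.
No repressor is bound and PurR and ZorM are active, so *gorD* is transcribed.
→ *gorD* is ON in B.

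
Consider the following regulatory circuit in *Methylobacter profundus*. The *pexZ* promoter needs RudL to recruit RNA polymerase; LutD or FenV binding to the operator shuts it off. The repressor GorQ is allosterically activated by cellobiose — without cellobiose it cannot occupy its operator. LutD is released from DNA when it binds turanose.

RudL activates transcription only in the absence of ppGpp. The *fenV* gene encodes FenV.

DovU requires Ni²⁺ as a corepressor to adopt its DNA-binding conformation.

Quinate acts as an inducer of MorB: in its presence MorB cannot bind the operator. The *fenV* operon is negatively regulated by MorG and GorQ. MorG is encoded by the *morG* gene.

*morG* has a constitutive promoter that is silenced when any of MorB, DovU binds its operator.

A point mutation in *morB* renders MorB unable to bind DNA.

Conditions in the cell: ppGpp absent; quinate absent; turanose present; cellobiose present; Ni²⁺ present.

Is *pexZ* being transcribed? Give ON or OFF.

ON

ppGpp is absent, so RudL is active.
Turanose is present, so LutD is inactive.
MorB is non-functional in this strain, so it has no effect.
Ni²⁺ is present, so DovU is active.
With repressor DovU bound, *morG* is not transcribed.
So MorG is not produced.
Cellobiose is present, so GorQ is active.
With repressor GorQ bound, *fenV* is not transcribed.
So FenV is not produced.
No repressor is bound and RudL is active, so *pexZ* is transcribed.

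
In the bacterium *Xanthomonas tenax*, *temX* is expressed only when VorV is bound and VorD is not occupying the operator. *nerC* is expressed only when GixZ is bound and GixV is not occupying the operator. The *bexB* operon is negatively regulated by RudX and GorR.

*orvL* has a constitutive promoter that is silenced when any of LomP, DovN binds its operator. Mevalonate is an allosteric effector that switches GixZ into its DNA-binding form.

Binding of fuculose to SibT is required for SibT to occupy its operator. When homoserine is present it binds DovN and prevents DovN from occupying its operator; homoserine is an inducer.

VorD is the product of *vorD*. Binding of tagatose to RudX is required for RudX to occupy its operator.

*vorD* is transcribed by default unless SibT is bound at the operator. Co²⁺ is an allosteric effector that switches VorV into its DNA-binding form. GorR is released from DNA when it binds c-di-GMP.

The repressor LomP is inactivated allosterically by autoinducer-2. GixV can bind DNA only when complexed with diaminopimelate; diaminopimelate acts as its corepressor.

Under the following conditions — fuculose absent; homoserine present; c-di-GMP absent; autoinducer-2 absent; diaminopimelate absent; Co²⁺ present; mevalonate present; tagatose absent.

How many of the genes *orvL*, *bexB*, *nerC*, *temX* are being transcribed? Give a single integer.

1

Autoinducer-2 is absent, so LomP is active.
Homoserine is present, so DovN is inactive.
With repressor LomP bound, *orvL* is not transcribed.
→ *orvL* is OFF.
Tagatose is absent, so RudX is inactive.
c-di-GMP is absent, so GorR is active.
With repressor GorR bound, *bexB* is not transcribed.
→ *bexB* is OFF.
Diaminopimelate is absent, so GixV is inactive.
Mevalonate is present, so GixZ is active.
No repressor is bound and GixZ is active, so *nerC* is transcribed.
→ *nerC* is ON.
Fuculose is absent, so SibT is inactive.
With no repressor bound, *vorD* is transcribed.
So VorD is produced and active.
Co²⁺ is present, so VorV is active.
With repressor VorD bound, *temX* is not transcribed.
→ *temX* is OFF.
1 of the 4 genes is transcribed.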